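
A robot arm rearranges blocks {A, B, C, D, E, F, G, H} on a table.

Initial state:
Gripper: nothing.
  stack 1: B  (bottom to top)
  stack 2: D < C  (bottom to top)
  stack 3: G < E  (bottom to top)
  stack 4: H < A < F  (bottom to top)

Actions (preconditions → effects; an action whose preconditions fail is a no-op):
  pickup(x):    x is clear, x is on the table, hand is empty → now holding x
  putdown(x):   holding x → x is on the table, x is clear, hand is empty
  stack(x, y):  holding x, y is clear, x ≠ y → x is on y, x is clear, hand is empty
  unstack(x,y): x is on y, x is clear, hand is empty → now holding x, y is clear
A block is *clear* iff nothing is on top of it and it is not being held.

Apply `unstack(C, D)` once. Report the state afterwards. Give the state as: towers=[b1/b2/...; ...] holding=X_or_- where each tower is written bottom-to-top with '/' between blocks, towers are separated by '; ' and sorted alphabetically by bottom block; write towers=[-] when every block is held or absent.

before: towers=[B; D/C; G/E; H/A/F] holding=-
pre[unstack(C, D)]: on(C,D) ok, clear(C) ok, handempty ok
all met → apply unstack(C, D)
after:  towers=[B; D; G/E; H/A/F] holding=C

towers=[B; D; G/E; H/A/F] holding=C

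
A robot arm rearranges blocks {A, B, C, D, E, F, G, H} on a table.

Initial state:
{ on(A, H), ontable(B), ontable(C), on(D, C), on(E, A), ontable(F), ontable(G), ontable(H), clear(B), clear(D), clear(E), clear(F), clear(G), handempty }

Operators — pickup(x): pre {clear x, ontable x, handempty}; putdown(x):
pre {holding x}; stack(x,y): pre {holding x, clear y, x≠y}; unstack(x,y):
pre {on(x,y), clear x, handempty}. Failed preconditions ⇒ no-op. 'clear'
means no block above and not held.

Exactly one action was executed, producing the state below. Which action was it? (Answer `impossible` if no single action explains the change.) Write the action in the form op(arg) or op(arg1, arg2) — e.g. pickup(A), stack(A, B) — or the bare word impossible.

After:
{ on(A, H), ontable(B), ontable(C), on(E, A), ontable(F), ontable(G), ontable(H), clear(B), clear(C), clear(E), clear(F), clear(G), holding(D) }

unstack(D, C)

target: towers=[B; C; F; G; H/A/E] holding=D
         pickup(G) → towers=[B; C/D; F; H/A/E] holding=G
     unstack(E, A) → towers=[B; C/D; F; G; H/A] holding=E
         pickup(B) → towers=[C/D; F; G; H/A/E] holding=B
         pickup(F) → towers=[B; C/D; G; H/A/E] holding=F
     unstack(D, C) → towers=[B; C; F; G; H/A/E] holding=D  ← match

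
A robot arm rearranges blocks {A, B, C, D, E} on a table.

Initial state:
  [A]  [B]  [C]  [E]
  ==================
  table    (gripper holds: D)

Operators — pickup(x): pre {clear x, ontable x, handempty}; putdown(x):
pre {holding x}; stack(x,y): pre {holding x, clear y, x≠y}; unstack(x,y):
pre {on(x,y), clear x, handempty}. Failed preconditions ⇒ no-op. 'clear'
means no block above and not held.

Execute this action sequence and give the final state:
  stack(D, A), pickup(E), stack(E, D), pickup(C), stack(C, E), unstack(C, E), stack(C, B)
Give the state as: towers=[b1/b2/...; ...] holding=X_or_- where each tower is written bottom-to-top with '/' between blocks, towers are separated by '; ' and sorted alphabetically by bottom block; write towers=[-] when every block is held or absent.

step 1 (stack(D, A)): towers=[A/D; B; C; E] holding=-
step 2 (pickup(E)): towers=[A/D; B; C] holding=E
step 3 (stack(E, D)): towers=[A/D/E; B; C] holding=-
step 4 (pickup(C)): towers=[A/D/E; B] holding=C
step 5 (stack(C, E)): towers=[A/D/E/C; B] holding=-
step 6 (unstack(C, E)): towers=[A/D/E; B] holding=C
step 7 (stack(C, B)): towers=[A/D/E; B/C] holding=-

towers=[A/D/E; B/C] holding=-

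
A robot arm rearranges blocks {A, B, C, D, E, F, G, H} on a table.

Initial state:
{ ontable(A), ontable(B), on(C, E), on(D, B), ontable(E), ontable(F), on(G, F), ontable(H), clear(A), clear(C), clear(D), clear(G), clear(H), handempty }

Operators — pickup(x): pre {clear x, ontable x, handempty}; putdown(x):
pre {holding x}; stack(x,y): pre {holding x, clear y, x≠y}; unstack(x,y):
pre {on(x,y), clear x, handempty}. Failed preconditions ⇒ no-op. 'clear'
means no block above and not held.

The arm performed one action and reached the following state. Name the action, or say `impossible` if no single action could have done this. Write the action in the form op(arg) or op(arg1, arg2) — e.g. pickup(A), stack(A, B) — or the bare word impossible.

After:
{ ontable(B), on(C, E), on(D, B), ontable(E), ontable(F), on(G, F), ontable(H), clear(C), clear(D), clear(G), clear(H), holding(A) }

target: towers=[B/D; E/C; F/G; H] holding=A
     unstack(G, F) → towers=[A; B/D; E/C; F; H] holding=G
         pickup(A) → towers=[B/D; E/C; F/G; H] holding=A  ← match
         pickup(H) → towers=[A; B/D; E/C; F/G] holding=H
     unstack(D, B) → towers=[A; B; E/C; F/G; H] holding=D
     unstack(C, E) → towers=[A; B/D; E; F/G; H] holding=C

pickup(A)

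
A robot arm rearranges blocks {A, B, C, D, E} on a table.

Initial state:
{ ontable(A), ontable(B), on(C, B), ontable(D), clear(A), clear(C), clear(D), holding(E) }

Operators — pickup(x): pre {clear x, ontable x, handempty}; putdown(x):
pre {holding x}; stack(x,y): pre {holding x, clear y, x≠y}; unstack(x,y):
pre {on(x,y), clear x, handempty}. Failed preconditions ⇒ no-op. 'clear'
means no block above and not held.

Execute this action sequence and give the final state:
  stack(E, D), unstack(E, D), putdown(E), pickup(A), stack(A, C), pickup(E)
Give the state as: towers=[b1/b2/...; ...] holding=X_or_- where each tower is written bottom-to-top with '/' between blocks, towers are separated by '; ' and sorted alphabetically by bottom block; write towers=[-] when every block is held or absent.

step 1 (stack(E, D)): towers=[A; B/C; D/E] holding=-
step 2 (unstack(E, D)): towers=[A; B/C; D] holding=E
step 3 (putdown(E)): towers=[A; B/C; D; E] holding=-
step 4 (pickup(A)): towers=[B/C; D; E] holding=A
step 5 (stack(A, C)): towers=[B/C/A; D; E] holding=-
step 6 (pickup(E)): towers=[B/C/A; D] holding=E

towers=[B/C/A; D] holding=E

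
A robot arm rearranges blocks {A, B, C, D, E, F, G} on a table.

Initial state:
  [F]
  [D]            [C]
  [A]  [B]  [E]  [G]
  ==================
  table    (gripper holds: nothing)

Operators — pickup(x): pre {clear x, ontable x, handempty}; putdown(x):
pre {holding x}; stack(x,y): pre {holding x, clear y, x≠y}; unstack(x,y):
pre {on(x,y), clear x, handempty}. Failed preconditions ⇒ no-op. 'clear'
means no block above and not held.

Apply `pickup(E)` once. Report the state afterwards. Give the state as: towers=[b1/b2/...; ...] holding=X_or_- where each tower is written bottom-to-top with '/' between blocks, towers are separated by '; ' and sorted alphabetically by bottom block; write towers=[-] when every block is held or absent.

before: towers=[A/D/F; B; E; G/C] holding=-
pre[pickup(E)]: clear(E) ok, ontable(E) ok, handempty ok
all met → apply pickup(E)
after:  towers=[A/D/F; B; G/C] holding=E

towers=[A/D/F; B; G/C] holding=E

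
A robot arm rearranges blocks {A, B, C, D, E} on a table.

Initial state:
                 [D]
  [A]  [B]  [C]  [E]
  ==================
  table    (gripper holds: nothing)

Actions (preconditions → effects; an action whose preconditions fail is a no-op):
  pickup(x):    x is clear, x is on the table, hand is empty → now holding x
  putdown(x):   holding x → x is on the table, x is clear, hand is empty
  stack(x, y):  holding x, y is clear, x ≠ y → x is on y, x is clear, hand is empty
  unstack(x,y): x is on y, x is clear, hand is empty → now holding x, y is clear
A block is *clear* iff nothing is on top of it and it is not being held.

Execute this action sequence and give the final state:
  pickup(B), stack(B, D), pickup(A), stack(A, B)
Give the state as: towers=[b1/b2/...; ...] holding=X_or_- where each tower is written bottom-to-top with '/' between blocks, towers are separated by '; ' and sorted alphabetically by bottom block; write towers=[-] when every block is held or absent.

step 1 (pickup(B)): towers=[A; C; E/D] holding=B
step 2 (stack(B, D)): towers=[A; C; E/D/B] holding=-
step 3 (pickup(A)): towers=[C; E/D/B] holding=A
step 4 (stack(A, B)): towers=[C; E/D/B/A] holding=-

towers=[C; E/D/B/A] holding=-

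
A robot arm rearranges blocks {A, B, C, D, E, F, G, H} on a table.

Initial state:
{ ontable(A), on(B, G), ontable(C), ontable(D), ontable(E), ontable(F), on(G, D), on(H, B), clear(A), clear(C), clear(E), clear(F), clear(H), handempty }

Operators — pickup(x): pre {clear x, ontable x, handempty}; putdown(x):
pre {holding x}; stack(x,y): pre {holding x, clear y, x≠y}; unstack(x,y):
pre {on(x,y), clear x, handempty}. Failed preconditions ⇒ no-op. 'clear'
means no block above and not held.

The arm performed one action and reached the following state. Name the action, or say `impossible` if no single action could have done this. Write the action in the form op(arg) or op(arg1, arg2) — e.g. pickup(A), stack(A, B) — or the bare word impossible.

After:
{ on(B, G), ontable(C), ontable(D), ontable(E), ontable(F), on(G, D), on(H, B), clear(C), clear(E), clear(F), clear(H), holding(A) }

pickup(A)

target: towers=[C; D/G/B/H; E; F] holding=A
         pickup(A) → towers=[C; D/G/B/H; E; F] holding=A  ← match
         pickup(E) → towers=[A; C; D/G/B/H; F] holding=E
     unstack(H, B) → towers=[A; C; D/G/B; E; F] holding=H
         pickup(F) → towers=[A; C; D/G/B/H; E] holding=F
         pickup(C) → towers=[A; D/G/B/H; E; F] holding=C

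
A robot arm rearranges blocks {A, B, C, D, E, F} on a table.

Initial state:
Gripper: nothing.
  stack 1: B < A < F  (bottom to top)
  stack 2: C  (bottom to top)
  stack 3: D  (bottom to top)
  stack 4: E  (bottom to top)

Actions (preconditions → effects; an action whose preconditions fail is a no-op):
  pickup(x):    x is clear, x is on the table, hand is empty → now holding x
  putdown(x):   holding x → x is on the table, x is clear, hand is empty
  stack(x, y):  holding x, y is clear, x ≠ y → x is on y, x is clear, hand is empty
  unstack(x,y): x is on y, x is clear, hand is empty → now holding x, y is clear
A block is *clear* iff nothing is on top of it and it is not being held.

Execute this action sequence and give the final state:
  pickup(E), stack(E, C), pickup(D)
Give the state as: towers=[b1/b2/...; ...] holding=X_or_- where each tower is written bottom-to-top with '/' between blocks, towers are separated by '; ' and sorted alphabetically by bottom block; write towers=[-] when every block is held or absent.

step 1 (pickup(E)): towers=[B/A/F; C; D] holding=E
step 2 (stack(E, C)): towers=[B/A/F; C/E; D] holding=-
step 3 (pickup(D)): towers=[B/A/F; C/E] holding=D

towers=[B/A/F; C/E] holding=D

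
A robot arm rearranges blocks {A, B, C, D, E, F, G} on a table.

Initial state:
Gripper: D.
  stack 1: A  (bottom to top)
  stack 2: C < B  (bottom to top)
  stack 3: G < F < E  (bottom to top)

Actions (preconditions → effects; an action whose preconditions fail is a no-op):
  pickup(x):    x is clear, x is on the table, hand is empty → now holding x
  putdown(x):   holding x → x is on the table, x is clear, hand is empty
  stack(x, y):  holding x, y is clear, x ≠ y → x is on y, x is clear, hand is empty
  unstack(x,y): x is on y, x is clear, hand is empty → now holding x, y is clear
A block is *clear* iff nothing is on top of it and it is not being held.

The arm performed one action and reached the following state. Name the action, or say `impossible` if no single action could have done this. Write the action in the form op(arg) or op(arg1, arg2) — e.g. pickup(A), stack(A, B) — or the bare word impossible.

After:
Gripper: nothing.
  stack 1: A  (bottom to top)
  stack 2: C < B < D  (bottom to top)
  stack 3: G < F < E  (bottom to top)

stack(D, B)

target: towers=[A; C/B/D; G/F/E] holding=-
        putdown(D) → towers=[A; C/B; D; G/F/E] holding=-
       stack(D, B) → towers=[A; C/B/D; G/F/E] holding=-  ← match
       stack(D, A) → towers=[A/D; C/B; G/F/E] holding=-
       stack(D, E) → towers=[A; C/B; G/F/E/D] holding=-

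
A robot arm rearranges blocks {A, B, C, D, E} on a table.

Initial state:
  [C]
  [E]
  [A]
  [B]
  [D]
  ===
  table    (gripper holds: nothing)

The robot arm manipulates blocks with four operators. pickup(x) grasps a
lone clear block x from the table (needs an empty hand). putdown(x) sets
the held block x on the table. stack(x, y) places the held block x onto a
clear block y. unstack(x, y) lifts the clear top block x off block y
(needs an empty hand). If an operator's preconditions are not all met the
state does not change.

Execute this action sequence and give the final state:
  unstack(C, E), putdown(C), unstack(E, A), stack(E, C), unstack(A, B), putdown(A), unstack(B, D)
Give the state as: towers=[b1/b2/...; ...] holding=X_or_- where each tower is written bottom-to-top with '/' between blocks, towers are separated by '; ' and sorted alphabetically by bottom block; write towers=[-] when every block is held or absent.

step 1 (unstack(C, E)): towers=[D/B/A/E] holding=C
step 2 (putdown(C)): towers=[C; D/B/A/E] holding=-
step 3 (unstack(E, A)): towers=[C; D/B/A] holding=E
step 4 (stack(E, C)): towers=[C/E; D/B/A] holding=-
step 5 (unstack(A, B)): towers=[C/E; D/B] holding=A
step 6 (putdown(A)): towers=[A; C/E; D/B] holding=-
step 7 (unstack(B, D)): towers=[A; C/E; D] holding=B

towers=[A; C/E; D] holding=B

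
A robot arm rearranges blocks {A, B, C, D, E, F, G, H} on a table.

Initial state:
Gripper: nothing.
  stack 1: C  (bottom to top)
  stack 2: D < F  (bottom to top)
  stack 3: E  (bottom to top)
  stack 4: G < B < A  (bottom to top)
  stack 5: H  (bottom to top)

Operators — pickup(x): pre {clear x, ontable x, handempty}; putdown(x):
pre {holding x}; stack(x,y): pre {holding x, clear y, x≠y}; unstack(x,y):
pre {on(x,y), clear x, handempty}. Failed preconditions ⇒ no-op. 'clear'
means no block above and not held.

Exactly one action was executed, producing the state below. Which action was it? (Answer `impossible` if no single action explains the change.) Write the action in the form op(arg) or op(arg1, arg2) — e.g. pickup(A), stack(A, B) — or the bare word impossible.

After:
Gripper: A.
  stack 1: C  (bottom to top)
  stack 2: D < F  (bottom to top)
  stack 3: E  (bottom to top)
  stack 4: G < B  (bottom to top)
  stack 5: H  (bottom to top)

unstack(A, B)

target: towers=[C; D/F; E; G/B; H] holding=A
     unstack(A, B) → towers=[C; D/F; E; G/B; H] holding=A  ← match
         pickup(E) → towers=[C; D/F; G/B/A; H] holding=E
         pickup(H) → towers=[C; D/F; E; G/B/A] holding=H
     unstack(F, D) → towers=[C; D; E; G/B/A; H] holding=F
         pickup(C) → towers=[D/F; E; G/B/A; H] holding=C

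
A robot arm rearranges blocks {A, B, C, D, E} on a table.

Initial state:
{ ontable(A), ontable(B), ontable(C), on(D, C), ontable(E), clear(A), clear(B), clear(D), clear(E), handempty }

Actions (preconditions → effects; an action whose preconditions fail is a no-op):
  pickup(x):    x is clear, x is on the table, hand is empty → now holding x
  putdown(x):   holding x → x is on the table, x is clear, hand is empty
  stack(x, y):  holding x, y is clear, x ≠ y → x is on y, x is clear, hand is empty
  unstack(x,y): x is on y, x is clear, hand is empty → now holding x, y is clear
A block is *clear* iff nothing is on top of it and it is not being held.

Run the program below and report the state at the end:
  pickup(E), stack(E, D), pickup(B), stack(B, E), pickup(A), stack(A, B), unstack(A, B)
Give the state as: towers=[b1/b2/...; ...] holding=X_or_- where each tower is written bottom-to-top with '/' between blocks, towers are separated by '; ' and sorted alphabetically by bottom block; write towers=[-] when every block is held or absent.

step 1 (pickup(E)): towers=[A; B; C/D] holding=E
step 2 (stack(E, D)): towers=[A; B; C/D/E] holding=-
step 3 (pickup(B)): towers=[A; C/D/E] holding=B
step 4 (stack(B, E)): towers=[A; C/D/E/B] holding=-
step 5 (pickup(A)): towers=[C/D/E/B] holding=A
step 6 (stack(A, B)): towers=[C/D/E/B/A] holding=-
step 7 (unstack(A, B)): towers=[C/D/E/B] holding=A

towers=[C/D/E/B] holding=A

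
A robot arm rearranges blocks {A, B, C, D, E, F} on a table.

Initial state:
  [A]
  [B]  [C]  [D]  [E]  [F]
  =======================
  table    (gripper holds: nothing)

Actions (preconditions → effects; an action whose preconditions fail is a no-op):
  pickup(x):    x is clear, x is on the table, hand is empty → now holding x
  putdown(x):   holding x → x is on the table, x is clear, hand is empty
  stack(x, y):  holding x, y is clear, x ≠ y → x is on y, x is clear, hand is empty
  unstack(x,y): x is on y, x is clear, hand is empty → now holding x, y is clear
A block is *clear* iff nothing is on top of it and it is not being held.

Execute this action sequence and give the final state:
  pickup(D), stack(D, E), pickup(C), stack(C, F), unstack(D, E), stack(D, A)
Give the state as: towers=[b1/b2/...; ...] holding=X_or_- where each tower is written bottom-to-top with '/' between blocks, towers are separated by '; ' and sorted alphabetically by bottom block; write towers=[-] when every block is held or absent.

towers=[B/A/D; E; F/C] holding=-

step 1 (pickup(D)): towers=[B/A; C; E; F] holding=D
step 2 (stack(D, E)): towers=[B/A; C; E/D; F] holding=-
step 3 (pickup(C)): towers=[B/A; E/D; F] holding=C
step 4 (stack(C, F)): towers=[B/A; E/D; F/C] holding=-
step 5 (unstack(D, E)): towers=[B/A; E; F/C] holding=D
step 6 (stack(D, A)): towers=[B/A/D; E; F/C] holding=-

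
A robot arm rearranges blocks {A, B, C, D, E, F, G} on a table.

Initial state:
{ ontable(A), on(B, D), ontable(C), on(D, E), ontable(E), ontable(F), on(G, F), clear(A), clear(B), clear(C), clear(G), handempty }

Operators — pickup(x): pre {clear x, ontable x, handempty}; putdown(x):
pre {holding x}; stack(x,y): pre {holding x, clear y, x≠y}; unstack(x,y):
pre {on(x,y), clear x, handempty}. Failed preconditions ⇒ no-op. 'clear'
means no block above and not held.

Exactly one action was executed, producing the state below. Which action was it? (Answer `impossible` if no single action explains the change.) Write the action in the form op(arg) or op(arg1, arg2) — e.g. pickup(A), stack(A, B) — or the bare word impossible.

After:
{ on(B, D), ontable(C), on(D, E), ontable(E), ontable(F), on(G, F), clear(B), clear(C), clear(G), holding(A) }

target: towers=[C; E/D/B; F/G] holding=A
     unstack(B, D) → towers=[A; C; E/D; F/G] holding=B
     unstack(G, F) → towers=[A; C; E/D/B; F] holding=G
         pickup(A) → towers=[C; E/D/B; F/G] holding=A  ← match
         pickup(C) → towers=[A; E/D/B; F/G] holding=C

pickup(A)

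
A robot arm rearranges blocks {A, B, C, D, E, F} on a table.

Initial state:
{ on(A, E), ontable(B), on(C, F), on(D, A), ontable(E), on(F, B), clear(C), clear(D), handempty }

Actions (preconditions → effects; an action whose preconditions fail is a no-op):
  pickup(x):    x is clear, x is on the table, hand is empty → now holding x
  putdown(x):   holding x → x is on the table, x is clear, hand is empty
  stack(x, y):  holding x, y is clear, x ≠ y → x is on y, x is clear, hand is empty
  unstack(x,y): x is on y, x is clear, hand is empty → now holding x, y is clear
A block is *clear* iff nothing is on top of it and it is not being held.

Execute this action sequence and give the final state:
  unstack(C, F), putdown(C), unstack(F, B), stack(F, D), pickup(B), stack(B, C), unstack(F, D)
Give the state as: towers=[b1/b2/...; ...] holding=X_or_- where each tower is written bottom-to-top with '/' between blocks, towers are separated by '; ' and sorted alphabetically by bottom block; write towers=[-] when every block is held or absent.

towers=[C/B; E/A/D] holding=F

step 1 (unstack(C, F)): towers=[B/F; E/A/D] holding=C
step 2 (putdown(C)): towers=[B/F; C; E/A/D] holding=-
step 3 (unstack(F, B)): towers=[B; C; E/A/D] holding=F
step 4 (stack(F, D)): towers=[B; C; E/A/D/F] holding=-
step 5 (pickup(B)): towers=[C; E/A/D/F] holding=B
step 6 (stack(B, C)): towers=[C/B; E/A/D/F] holding=-
step 7 (unstack(F, D)): towers=[C/B; E/A/D] holding=F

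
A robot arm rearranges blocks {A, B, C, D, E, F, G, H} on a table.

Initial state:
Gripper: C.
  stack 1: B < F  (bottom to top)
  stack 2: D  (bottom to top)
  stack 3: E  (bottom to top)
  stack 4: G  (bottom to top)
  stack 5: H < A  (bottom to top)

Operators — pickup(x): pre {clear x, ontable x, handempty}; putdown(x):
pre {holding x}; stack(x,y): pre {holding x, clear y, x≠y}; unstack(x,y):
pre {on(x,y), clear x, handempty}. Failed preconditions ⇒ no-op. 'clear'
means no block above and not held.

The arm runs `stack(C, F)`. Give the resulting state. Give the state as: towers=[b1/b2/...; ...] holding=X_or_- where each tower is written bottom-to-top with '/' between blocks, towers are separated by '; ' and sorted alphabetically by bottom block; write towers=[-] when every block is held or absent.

towers=[B/F/C; D; E; G; H/A] holding=-

before: towers=[B/F; D; E; G; H/A] holding=C
pre[stack(C, F)]: holding(C) ✓, clear(F) ✓, C≠F ✓
all met → apply stack(C, F)
after:  towers=[B/F/C; D; E; G; H/A] holding=-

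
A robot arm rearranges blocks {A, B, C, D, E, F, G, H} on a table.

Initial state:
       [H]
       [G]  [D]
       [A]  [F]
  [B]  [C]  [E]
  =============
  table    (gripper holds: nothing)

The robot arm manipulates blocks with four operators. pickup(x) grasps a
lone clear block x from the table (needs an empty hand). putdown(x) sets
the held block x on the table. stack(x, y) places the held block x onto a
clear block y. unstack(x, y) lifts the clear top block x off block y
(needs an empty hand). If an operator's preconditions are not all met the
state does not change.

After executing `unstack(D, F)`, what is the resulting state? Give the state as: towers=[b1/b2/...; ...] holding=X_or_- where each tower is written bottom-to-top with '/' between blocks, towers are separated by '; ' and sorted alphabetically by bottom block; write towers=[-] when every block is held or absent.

before: towers=[B; C/A/G/H; E/F/D] holding=-
pre[unstack(D, F)]: on(D,F) yes, clear(D) yes, handempty yes
all met → apply unstack(D, F)
after:  towers=[B; C/A/G/H; E/F] holding=D

towers=[B; C/A/G/H; E/F] holding=D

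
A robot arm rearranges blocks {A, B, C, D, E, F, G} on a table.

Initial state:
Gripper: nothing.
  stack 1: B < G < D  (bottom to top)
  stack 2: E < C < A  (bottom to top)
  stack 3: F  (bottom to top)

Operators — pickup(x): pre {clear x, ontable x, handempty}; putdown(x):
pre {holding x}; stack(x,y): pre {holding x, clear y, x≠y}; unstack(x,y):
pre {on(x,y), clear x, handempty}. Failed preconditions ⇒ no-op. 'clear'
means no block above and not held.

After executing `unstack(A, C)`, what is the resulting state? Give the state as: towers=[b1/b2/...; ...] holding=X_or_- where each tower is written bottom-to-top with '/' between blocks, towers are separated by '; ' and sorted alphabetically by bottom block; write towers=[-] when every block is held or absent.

towers=[B/G/D; E/C; F] holding=A

before: towers=[B/G/D; E/C/A; F] holding=-
pre[unstack(A, C)]: on(A,C) yes, clear(A) yes, handempty yes
all met → apply unstack(A, C)
after:  towers=[B/G/D; E/C; F] holding=A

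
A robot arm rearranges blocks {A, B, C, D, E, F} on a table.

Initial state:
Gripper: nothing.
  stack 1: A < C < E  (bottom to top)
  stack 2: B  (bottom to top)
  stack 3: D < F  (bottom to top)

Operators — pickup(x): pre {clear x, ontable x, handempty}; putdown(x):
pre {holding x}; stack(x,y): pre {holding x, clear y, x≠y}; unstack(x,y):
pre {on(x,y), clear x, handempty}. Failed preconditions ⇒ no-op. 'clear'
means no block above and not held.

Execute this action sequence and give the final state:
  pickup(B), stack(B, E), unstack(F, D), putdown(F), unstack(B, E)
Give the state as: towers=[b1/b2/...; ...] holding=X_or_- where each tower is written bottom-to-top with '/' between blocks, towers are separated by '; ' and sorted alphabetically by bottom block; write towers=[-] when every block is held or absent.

step 1 (pickup(B)): towers=[A/C/E; D/F] holding=B
step 2 (stack(B, E)): towers=[A/C/E/B; D/F] holding=-
step 3 (unstack(F, D)): towers=[A/C/E/B; D] holding=F
step 4 (putdown(F)): towers=[A/C/E/B; D; F] holding=-
step 5 (unstack(B, E)): towers=[A/C/E; D; F] holding=B

towers=[A/C/E; D; F] holding=B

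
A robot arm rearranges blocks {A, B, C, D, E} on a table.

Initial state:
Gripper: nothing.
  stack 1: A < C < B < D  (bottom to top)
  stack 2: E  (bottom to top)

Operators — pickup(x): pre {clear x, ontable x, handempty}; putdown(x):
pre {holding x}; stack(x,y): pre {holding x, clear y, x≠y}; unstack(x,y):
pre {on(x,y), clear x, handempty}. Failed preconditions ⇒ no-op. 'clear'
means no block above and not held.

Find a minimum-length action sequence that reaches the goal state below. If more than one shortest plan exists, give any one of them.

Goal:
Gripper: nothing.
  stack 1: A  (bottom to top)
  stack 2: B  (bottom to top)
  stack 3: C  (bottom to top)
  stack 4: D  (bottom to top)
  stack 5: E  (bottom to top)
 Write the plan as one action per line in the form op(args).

unstack(D, B)
putdown(D)
unstack(B, C)
putdown(B)
unstack(C, A)
putdown(C)

step 1 (unstack(D, B)): towers=[A/C/B; E] holding=D
step 2 (putdown(D)): towers=[A/C/B; D; E] holding=-
step 3 (unstack(B, C)): towers=[A/C; D; E] holding=B
step 4 (putdown(B)): towers=[A/C; B; D; E] holding=-
step 5 (unstack(C, A)): towers=[A; B; D; E] holding=C
step 6 (putdown(C)): towers=[A; B; C; D; E] holding=-
goal check: towers=[A; B; C; D; E] holding=- — reached (length 6, optimal by BFS)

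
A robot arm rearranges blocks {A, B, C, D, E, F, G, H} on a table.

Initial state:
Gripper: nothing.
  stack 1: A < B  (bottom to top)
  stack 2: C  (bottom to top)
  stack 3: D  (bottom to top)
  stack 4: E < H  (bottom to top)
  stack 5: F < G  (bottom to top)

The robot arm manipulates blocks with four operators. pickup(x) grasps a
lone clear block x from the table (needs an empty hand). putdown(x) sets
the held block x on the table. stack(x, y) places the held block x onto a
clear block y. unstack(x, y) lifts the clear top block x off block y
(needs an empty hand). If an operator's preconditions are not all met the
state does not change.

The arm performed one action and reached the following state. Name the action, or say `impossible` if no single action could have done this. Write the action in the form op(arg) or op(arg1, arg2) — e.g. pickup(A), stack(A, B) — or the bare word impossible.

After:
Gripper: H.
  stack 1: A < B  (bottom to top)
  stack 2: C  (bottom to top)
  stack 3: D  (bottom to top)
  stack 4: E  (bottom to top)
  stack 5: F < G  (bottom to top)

unstack(H, E)

target: towers=[A/B; C; D; E; F/G] holding=H
     unstack(G, F) → towers=[A/B; C; D; E/H; F] holding=G
     unstack(H, E) → towers=[A/B; C; D; E; F/G] holding=H  ← match
     unstack(B, A) → towers=[A; C; D; E/H; F/G] holding=B
         pickup(D) → towers=[A/B; C; E/H; F/G] holding=D
         pickup(C) → towers=[A/B; D; E/H; F/G] holding=C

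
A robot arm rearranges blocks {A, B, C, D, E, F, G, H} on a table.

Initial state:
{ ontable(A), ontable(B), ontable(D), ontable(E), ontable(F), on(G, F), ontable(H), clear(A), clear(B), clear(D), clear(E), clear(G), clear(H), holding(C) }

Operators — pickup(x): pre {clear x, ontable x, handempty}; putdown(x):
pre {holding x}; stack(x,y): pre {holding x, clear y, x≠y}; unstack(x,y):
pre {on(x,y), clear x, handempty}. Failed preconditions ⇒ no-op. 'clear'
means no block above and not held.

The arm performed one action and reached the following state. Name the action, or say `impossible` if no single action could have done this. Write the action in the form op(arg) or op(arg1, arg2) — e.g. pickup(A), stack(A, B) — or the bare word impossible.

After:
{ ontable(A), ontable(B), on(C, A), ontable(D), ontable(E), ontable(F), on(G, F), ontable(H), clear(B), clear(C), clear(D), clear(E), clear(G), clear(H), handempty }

target: towers=[A/C; B; D; E; F/G; H] holding=-
        putdown(C) → towers=[A; B; C; D; E; F/G; H] holding=-
       stack(C, G) → towers=[A; B; D; E; F/G/C; H] holding=-
       stack(C, A) → towers=[A/C; B; D; E; F/G; H] holding=-  ← match
       stack(C, E) → towers=[A; B; D; E/C; F/G; H] holding=-
       stack(C, H) → towers=[A; B; D; E; F/G; H/C] holding=-
       stack(C, B) → towers=[A; B/C; D; E; F/G; H] holding=-
       stack(C, D) → towers=[A; B; D/C; E; F/G; H] holding=-

stack(C, A)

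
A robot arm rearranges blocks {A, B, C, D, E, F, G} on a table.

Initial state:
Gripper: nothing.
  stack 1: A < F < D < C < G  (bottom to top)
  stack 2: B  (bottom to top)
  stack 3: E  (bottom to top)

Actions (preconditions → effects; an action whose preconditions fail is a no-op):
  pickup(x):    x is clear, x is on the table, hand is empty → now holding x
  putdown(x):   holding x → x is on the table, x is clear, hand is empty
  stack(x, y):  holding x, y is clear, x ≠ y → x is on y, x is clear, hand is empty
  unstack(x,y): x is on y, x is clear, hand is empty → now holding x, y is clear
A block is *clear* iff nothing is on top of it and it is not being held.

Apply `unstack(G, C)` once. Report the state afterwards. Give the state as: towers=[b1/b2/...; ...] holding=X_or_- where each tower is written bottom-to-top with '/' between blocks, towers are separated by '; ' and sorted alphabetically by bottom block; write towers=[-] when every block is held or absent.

before: towers=[A/F/D/C/G; B; E] holding=-
pre[unstack(G, C)]: on(G,C) yes, clear(G) yes, handempty yes
all met → apply unstack(G, C)
after:  towers=[A/F/D/C; B; E] holding=G

towers=[A/F/D/C; B; E] holding=G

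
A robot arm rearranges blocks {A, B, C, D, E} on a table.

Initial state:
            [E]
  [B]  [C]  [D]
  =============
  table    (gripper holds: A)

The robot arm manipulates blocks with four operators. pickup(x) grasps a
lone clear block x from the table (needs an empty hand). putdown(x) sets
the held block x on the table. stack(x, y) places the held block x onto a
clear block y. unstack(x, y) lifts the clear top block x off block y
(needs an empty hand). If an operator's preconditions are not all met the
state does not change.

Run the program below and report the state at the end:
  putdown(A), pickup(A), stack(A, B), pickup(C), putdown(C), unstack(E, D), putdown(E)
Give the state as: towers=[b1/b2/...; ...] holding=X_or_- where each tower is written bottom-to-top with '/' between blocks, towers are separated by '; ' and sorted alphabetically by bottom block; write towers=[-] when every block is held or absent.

towers=[B/A; C; D; E] holding=-

step 1 (putdown(A)): towers=[A; B; C; D/E] holding=-
step 2 (pickup(A)): towers=[B; C; D/E] holding=A
step 3 (stack(A, B)): towers=[B/A; C; D/E] holding=-
step 4 (pickup(C)): towers=[B/A; D/E] holding=C
step 5 (putdown(C)): towers=[B/A; C; D/E] holding=-
step 6 (unstack(E, D)): towers=[B/A; C; D] holding=E
step 7 (putdown(E)): towers=[B/A; C; D; E] holding=-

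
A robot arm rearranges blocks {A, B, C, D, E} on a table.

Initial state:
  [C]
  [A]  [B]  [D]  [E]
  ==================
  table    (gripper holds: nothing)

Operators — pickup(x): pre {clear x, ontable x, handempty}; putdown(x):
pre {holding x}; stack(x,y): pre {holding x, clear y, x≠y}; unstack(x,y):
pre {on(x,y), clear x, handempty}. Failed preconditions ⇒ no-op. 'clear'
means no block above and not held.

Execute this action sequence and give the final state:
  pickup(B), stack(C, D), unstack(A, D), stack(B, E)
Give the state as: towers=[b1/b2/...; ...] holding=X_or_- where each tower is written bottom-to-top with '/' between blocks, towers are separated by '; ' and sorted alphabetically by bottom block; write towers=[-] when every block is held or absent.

step 1 (pickup(B)): towers=[A/C; D; E] holding=B
step 2 (stack(C, D)) [no-op]: towers=[A/C; D; E] holding=B
step 3 (unstack(A, D)) [no-op]: towers=[A/C; D; E] holding=B
step 4 (stack(B, E)): towers=[A/C; D; E/B] holding=-

towers=[A/C; D; E/B] holding=-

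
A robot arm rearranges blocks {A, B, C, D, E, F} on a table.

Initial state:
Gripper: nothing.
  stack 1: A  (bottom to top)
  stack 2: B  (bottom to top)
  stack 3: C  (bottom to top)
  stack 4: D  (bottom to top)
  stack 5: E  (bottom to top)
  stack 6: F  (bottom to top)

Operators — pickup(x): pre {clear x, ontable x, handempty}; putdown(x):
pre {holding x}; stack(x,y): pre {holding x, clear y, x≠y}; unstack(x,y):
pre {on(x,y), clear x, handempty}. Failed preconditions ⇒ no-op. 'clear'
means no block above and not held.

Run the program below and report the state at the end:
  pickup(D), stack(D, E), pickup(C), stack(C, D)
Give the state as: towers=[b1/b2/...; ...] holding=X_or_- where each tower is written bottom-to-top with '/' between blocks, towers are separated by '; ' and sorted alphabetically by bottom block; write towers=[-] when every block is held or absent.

step 1 (pickup(D)): towers=[A; B; C; E; F] holding=D
step 2 (stack(D, E)): towers=[A; B; C; E/D; F] holding=-
step 3 (pickup(C)): towers=[A; B; E/D; F] holding=C
step 4 (stack(C, D)): towers=[A; B; E/D/C; F] holding=-

towers=[A; B; E/D/C; F] holding=-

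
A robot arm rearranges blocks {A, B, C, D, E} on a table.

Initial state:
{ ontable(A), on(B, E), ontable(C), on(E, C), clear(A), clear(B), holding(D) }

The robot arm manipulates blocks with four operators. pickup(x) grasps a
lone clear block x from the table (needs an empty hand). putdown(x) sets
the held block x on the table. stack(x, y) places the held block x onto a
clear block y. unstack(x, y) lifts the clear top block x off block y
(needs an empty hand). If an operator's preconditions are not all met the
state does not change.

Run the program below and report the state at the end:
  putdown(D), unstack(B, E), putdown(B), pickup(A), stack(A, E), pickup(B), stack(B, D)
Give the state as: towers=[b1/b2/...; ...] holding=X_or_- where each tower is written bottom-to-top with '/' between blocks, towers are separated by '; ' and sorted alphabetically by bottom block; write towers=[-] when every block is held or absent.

towers=[C/E/A; D/B] holding=-

step 1 (putdown(D)): towers=[A; C/E/B; D] holding=-
step 2 (unstack(B, E)): towers=[A; C/E; D] holding=B
step 3 (putdown(B)): towers=[A; B; C/E; D] holding=-
step 4 (pickup(A)): towers=[B; C/E; D] holding=A
step 5 (stack(A, E)): towers=[B; C/E/A; D] holding=-
step 6 (pickup(B)): towers=[C/E/A; D] holding=B
step 7 (stack(B, D)): towers=[C/E/A; D/B] holding=-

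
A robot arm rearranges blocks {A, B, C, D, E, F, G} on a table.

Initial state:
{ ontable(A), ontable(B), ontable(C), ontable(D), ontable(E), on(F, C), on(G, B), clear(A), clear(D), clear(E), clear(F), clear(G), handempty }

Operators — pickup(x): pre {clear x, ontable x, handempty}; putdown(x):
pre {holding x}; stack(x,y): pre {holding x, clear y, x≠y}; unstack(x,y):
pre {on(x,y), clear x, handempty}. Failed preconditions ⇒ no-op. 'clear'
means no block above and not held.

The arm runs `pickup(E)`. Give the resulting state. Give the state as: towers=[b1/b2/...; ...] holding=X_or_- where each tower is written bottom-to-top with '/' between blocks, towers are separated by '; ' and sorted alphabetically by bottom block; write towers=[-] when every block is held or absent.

before: towers=[A; B/G; C/F; D; E] holding=-
pre[pickup(E)]: clear(E) ok, ontable(E) ok, handempty ok
all met → apply pickup(E)
after:  towers=[A; B/G; C/F; D] holding=E

towers=[A; B/G; C/F; D] holding=E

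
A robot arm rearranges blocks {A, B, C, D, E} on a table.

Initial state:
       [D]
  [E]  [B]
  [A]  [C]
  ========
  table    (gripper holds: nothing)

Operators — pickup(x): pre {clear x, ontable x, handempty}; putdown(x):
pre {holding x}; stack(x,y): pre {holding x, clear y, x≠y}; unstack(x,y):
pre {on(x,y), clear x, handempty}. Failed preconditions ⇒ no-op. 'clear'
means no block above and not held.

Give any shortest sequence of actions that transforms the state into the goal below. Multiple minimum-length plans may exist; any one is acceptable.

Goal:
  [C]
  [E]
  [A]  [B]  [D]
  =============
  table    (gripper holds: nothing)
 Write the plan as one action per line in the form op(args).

unstack(D, B)
putdown(D)
unstack(B, C)
putdown(B)
pickup(C)
stack(C, E)

step 1 (unstack(D, B)): towers=[A/E; C/B] holding=D
step 2 (putdown(D)): towers=[A/E; C/B; D] holding=-
step 3 (unstack(B, C)): towers=[A/E; C; D] holding=B
step 4 (putdown(B)): towers=[A/E; B; C; D] holding=-
step 5 (pickup(C)): towers=[A/E; B; D] holding=C
step 6 (stack(C, E)): towers=[A/E/C; B; D] holding=-
goal check: towers=[A/E/C; B; D] holding=- — reached (length 6, optimal by BFS)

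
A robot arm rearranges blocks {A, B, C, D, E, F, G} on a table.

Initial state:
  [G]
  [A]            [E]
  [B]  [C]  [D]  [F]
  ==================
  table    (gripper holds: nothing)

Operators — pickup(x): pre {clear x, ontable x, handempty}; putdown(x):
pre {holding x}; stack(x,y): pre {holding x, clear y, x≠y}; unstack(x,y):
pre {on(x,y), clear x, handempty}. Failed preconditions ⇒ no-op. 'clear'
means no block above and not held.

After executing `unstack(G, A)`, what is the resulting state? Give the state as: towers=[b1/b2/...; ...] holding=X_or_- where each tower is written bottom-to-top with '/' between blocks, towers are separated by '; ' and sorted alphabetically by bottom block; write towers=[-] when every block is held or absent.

towers=[B/A; C; D; F/E] holding=G

before: towers=[B/A/G; C; D; F/E] holding=-
pre[unstack(G, A)]: on(G,A) ok, clear(G) ok, handempty ok
all met → apply unstack(G, A)
after:  towers=[B/A; C; D; F/E] holding=G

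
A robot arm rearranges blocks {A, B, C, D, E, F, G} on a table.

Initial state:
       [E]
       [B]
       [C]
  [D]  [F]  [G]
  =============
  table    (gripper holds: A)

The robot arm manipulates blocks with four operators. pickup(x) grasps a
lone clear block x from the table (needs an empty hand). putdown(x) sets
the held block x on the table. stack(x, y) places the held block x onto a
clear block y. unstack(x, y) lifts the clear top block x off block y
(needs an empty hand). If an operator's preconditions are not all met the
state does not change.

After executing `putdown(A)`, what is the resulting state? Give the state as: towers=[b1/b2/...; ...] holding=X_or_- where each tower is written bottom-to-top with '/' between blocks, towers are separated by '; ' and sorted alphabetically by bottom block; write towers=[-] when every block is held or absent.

before: towers=[D; F/C/B/E; G] holding=A
pre[putdown(A)]: holding(A) ✓
all met → apply putdown(A)
after:  towers=[A; D; F/C/B/E; G] holding=-

towers=[A; D; F/C/B/E; G] holding=-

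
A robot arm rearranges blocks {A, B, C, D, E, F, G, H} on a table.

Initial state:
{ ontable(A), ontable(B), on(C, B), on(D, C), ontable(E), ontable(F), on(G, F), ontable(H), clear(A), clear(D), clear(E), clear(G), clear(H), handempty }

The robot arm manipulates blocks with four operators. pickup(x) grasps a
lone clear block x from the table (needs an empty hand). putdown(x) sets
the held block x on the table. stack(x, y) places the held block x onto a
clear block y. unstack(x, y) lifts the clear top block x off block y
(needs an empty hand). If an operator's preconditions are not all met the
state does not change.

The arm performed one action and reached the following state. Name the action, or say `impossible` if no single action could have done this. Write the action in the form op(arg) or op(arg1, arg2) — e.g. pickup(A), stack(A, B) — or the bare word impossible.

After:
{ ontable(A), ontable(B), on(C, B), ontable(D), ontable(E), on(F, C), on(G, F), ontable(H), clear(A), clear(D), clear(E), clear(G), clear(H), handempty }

impossible

target: towers=[A; B/C/F/G; D; E; H] holding=-
     unstack(G, F) → towers=[A; B/C/D; E; F; H] holding=G
         pickup(A) → towers=[B/C/D; E; F/G; H] holding=A
         pickup(E) → towers=[A; B/C/D; F/G; H] holding=E
         pickup(H) → towers=[A; B/C/D; E; F/G] holding=H
     unstack(D, C) → towers=[A; B/C; E; F/G; H] holding=D
none of the 5 applicable actions match → impossible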